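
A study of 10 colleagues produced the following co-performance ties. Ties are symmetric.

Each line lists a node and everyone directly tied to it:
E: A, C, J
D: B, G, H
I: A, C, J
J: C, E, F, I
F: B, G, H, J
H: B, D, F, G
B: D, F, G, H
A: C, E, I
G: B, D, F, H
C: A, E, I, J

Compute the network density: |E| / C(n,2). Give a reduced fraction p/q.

There are 18 edges and 10 nodes, so the maximum possible is C(10,2) = 45.
Density = 18/45 = 2/5.

2/5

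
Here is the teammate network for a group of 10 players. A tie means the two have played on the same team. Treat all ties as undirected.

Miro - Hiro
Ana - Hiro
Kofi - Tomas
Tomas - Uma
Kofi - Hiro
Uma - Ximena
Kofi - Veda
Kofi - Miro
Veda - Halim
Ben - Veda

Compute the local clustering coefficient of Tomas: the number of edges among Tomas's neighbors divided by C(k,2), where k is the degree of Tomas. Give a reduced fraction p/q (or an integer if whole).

Tomas's neighbors: Kofi and Uma (k = 2).
Possible neighbor pairs: C(2,2) = 1. Edges among them: none → e = 0.
Clustering(Tomas) = 0/1.

0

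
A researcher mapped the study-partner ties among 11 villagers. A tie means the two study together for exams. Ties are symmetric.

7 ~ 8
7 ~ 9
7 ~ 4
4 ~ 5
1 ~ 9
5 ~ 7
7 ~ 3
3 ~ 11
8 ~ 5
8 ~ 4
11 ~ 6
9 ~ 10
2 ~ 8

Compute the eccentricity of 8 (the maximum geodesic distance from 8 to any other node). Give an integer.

4

Distances from 8: 1:3, 2:1, 3:2, 4:1, 5:1, 6:4, 7:1, 9:2, 10:3, 11:3.
The largest is 4 (to 6), so the eccentricity of 8 is 4.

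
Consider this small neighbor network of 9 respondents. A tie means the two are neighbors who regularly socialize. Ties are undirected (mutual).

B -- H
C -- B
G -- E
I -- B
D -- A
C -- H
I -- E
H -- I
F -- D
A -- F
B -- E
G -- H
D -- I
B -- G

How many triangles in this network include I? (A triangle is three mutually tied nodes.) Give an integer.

I's neighbors: B, D, E, and H.
Neighbor pairs that are themselves tied: I–B–E; I–B–H. Each forms one triangle with I, for 2 in total.

2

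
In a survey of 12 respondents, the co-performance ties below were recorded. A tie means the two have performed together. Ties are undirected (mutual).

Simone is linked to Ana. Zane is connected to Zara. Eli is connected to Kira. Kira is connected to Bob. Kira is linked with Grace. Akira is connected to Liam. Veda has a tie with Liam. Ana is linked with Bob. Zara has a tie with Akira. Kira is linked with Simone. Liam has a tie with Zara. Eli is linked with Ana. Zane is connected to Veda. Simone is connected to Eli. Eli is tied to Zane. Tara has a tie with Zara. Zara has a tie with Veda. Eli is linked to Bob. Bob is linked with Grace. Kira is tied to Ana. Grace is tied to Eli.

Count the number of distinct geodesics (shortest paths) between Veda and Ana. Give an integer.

1

The shortest distance is 3, and the only length-3 path is Veda–Zane–Eli–Ana. So there is exactly 1 shortest path.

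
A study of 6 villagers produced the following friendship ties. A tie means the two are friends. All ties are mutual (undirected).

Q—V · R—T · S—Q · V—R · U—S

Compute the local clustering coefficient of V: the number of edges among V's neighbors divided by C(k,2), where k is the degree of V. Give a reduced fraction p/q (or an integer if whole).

0

V's neighbors: Q and R (k = 2).
Possible neighbor pairs: C(2,2) = 1. Edges among them: none → e = 0.
Clustering(V) = 0/1.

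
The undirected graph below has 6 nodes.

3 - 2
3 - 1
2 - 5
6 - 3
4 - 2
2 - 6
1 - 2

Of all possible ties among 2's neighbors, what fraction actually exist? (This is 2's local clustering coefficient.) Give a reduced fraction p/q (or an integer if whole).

1/5

2's neighbors: 1, 3, 4, 5, and 6 (k = 5).
Possible neighbor pairs: C(5,2) = 10. Edges among them: 1–3, 3–6 → e = 2.
Clustering(2) = 2/10 = 1/5.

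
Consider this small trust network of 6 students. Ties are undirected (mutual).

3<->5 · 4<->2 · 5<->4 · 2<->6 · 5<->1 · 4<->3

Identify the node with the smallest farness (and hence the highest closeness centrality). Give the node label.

Farness (sum of distances to all others) for each node — 1:12, 2:9, 3:9, 4:7, 5:8, 6:13.
The smallest farness is 7, for 4, so 4 has the highest closeness.

4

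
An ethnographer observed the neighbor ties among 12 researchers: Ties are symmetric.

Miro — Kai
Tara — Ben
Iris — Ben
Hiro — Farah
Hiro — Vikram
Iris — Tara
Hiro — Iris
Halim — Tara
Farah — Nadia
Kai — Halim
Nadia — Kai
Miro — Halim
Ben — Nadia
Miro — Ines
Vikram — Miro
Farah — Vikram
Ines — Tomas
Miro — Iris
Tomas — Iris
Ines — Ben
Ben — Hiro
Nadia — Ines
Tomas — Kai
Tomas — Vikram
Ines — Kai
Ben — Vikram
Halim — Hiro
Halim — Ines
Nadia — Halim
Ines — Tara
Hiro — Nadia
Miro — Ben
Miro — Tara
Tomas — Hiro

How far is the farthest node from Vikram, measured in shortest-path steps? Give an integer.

2

Distances from Vikram: Ben:1, Farah:1, Halim:2, Hiro:1, Ines:2, Iris:2, Kai:2, Miro:1, Nadia:2, Tara:2, Tomas:1.
The largest is 2 (to Kai, Halim, Ines, Tara, Iris, and Nadia), so the eccentricity of Vikram is 2.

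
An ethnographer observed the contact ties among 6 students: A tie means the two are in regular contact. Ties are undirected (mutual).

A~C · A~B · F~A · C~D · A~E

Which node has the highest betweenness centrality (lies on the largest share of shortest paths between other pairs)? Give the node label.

Unnormalized betweenness of each node: A:9, B:0, C:4, D:0, E:0, F:0.
A has the largest value, 9, making it the main broker — the node through which the most shortest paths run.

A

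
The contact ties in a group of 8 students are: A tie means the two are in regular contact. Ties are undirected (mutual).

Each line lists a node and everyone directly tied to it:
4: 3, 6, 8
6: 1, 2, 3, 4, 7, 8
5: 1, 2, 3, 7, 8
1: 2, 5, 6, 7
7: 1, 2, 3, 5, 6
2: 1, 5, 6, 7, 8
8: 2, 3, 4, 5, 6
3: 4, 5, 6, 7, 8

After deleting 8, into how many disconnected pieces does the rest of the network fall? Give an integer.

1

8's neighbors (2, 3, 4, 5, and 6) remain reachable from one another through other ties, so the rest of the network stays in one piece.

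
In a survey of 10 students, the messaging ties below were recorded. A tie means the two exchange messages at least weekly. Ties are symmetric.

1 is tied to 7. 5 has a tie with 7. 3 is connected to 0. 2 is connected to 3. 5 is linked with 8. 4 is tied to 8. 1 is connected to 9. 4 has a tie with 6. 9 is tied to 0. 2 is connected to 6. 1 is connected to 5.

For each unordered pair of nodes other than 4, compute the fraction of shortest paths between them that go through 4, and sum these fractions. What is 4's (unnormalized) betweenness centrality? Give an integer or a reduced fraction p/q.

Pairs whose geodesics pass through 4 — 8–6: 1; 8–2: 1; 8–3: 1; 6–1: 1; 6–7: 1; 6–5: 1; 2–7: 1/2; 2–5: 1.
All other pairs contribute 0.
Summing the contributions gives betweenness(4) = 15/2.

15/2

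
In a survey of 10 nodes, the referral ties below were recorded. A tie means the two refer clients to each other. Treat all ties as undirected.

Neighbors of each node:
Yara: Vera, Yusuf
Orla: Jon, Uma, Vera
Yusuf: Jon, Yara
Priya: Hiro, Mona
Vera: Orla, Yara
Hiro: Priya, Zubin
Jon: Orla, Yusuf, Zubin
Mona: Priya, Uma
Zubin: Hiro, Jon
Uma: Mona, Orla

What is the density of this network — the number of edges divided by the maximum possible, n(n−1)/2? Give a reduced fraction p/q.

There are 11 edges and 10 nodes, so the maximum possible is C(10,2) = 45.
Density = 11/45.

11/45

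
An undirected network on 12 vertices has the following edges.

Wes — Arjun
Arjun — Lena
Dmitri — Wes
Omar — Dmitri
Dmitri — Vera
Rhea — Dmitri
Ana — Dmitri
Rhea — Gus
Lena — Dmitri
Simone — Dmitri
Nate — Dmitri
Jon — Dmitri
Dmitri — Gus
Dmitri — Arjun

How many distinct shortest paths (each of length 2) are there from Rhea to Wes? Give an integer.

1

The shortest distance is 2, and the only length-2 path is Rhea–Dmitri–Wes. So there is exactly 1 shortest path.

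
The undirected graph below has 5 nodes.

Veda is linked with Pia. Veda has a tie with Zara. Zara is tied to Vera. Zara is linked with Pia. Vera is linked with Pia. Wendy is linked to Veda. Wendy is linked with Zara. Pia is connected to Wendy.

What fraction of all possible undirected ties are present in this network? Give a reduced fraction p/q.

4/5

There are 8 edges and 5 nodes, so the maximum possible is C(5,2) = 10.
Density = 8/10 = 4/5.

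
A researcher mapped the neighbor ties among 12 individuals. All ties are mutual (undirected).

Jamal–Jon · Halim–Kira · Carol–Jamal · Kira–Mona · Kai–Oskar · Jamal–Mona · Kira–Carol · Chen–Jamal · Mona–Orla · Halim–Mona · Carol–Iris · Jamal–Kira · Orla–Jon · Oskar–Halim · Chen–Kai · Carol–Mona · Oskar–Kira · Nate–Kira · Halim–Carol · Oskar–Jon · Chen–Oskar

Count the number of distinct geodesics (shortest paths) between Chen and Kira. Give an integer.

2

The shortest distance is 2. The length-2 paths are: Chen–Oskar–Kira; Chen–Jamal–Kira.
That gives 2 distinct shortest paths.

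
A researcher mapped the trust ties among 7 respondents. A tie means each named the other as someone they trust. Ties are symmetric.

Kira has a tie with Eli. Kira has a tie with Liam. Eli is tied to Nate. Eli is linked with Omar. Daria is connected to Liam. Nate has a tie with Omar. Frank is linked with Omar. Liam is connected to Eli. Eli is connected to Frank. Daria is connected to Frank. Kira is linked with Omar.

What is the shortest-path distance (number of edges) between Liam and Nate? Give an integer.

One shortest route is Liam – Eli – Nate, which uses 2 edges, and Liam and Nate are not directly tied, so nothing shorter exists. So d(Liam,Nate) = 2.

2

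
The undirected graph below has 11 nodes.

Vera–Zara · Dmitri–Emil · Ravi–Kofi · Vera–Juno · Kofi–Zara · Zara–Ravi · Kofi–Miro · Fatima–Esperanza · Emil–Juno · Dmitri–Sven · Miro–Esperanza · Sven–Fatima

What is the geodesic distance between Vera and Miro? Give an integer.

3

One shortest route is Vera – Zara – Kofi – Miro, which uses 3 edges, and at distance 2 from Vera we only reach {Emil, Kofi, Ravi}, which does not include Miro. So d(Vera,Miro) = 3.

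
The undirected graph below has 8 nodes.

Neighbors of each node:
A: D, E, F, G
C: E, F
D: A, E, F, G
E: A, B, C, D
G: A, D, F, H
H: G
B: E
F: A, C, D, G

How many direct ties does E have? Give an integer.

E is directly tied to A, B, C, and D. That is 4 neighbors, so the degree of E is 4.

4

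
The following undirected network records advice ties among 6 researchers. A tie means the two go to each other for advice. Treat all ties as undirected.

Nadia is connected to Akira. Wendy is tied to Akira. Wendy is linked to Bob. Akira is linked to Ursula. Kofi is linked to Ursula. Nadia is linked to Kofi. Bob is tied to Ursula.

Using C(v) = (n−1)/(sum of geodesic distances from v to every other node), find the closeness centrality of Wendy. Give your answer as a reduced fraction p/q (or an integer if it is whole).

Distances from Wendy: Akira:1, Bob:1, Kofi:3, Nadia:2, Ursula:2. Sum = 9.
n = 6, so closeness = 5/9.

5/9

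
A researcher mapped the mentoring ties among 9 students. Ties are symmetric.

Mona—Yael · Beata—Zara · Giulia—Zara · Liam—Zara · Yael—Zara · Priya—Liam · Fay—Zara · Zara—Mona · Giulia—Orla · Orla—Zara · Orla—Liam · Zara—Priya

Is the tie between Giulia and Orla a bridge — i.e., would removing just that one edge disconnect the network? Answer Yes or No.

No

Even without that edge, Giulia still reaches Orla via Giulia – Zara – Orla, so the network stays connected. Not a bridge.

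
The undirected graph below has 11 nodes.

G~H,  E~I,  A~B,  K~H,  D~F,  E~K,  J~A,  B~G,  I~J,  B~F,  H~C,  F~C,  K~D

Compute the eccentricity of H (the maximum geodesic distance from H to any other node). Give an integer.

4

Distances from H: A:3, B:2, C:1, D:2, E:2, F:2, G:1, I:3, J:4, K:1.
The largest is 4 (to J), so the eccentricity of H is 4.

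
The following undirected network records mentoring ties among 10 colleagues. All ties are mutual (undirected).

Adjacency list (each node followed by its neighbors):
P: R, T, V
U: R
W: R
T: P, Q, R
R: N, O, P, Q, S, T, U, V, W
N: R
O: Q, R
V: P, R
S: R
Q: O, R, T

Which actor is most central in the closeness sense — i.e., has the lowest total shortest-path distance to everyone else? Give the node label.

R

Farness (sum of distances to all others) for each node — N:17, O:16, P:15, Q:15, R:9, S:17, T:15, U:17, V:16, W:17.
The smallest farness is 9, for R, so R has the highest closeness.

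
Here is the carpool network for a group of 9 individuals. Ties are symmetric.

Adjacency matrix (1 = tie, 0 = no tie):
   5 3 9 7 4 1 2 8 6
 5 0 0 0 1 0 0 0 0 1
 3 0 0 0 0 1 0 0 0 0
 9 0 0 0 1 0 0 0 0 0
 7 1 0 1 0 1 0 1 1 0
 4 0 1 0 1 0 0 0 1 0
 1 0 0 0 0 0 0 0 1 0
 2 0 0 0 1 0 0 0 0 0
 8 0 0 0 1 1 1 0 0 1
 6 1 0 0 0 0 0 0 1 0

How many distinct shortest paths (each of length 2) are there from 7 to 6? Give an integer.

2

The shortest distance is 2. The length-2 paths are: 7–5–6; 7–8–6.
That gives 2 distinct shortest paths.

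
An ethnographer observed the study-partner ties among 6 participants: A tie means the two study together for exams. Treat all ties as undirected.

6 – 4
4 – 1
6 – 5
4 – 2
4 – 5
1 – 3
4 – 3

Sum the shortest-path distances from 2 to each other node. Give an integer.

9

Distances from 2: 1:2, 3:2, 4:1, 5:2, 6:2.
Sum = 2 + 2 + 1 + 2 + 2 = 9.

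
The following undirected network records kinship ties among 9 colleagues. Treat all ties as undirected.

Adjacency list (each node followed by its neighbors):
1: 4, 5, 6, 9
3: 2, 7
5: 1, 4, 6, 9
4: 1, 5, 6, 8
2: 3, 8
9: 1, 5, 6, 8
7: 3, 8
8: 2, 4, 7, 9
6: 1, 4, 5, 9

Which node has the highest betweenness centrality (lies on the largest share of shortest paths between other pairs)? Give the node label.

Unnormalized betweenness of each node: 1:1/4, 2:3, 3:1/2, 4:6, 5:1/4, 6:1/4, 7:3, 8:63/4, 9:6.
8 has the largest value, 63/4, making it the main broker — the node through which the most shortest paths run.

8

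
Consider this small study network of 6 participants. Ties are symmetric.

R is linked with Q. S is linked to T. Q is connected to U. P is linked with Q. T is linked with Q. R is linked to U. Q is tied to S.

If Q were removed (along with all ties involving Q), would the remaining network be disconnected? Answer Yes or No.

Yes

Removing Q leaves {R and U} with no path to {P}, so the network splits into 3 components. Q is a cut vertex.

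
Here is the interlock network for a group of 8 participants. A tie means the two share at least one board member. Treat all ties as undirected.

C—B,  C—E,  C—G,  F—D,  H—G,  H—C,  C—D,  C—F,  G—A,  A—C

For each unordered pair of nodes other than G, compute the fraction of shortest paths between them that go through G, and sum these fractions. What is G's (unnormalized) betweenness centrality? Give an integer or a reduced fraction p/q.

Pairs whose geodesics pass through G — H–A: 1/2.
All other pairs contribute 0.
Summing the contributions gives betweenness(G) = 1/2.

1/2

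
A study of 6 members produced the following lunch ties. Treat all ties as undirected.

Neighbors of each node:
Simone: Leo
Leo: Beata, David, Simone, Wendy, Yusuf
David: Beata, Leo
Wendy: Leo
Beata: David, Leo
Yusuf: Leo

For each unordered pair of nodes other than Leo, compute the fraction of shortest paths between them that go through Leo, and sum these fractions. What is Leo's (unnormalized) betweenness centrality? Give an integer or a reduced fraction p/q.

9

Pairs whose geodesics pass through Leo — David–Simone: 1; David–Wendy: 1; David–Yusuf: 1; Beata–Simone: 1; Beata–Wendy: 1; Beata–Yusuf: 1; Simone–Wendy: 1; Simone–Yusuf: 1; Wendy–Yusuf: 1.
All other pairs contribute 0.
Summing the contributions gives betweenness(Leo) = 9.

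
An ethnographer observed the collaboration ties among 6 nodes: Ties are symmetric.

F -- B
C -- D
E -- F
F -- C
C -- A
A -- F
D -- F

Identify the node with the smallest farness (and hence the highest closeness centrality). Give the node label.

F

Farness (sum of distances to all others) for each node — A:8, B:9, C:7, D:8, E:9, F:5.
The smallest farness is 5, for F, so F has the highest closeness.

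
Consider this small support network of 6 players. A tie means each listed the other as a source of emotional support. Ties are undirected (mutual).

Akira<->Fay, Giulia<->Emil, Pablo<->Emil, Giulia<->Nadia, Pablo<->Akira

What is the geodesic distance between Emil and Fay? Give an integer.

One shortest route is Emil – Pablo – Akira – Fay, which uses 3 edges, and at distance 2 from Emil we only reach {Akira, Nadia}, which does not include Fay. So d(Emil,Fay) = 3.

3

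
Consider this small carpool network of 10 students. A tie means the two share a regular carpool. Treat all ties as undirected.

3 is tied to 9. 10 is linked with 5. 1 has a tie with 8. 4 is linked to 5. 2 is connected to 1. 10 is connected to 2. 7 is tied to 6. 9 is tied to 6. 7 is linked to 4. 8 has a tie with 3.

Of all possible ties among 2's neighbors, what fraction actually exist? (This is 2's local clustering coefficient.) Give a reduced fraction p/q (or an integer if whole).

2's neighbors: 1 and 10 (k = 2).
Possible neighbor pairs: C(2,2) = 1. Edges among them: none → e = 0.
Clustering(2) = 0/1.

0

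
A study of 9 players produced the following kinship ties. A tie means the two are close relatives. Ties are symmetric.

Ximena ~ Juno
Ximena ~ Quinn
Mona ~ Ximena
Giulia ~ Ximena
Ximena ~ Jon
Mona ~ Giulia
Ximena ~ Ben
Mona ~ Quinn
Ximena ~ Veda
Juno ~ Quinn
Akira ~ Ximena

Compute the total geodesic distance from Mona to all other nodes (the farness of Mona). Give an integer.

13

Distances from Mona: Akira:2, Ben:2, Giulia:1, Jon:2, Juno:2, Quinn:1, Veda:2, Ximena:1.
Sum = 2 + 2 + 1 + 2 + 2 + 1 + 2 + 1 = 13.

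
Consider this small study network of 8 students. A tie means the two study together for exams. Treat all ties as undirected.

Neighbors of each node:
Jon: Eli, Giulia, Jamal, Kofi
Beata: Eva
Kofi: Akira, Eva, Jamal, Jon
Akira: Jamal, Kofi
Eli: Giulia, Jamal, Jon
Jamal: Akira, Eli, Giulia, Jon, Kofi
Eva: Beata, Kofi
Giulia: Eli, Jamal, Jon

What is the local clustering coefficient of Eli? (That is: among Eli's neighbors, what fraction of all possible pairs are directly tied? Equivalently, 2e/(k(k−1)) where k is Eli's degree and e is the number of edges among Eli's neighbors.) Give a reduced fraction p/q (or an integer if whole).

1

Eli's neighbors: Giulia, Jamal, and Jon (k = 3).
Possible neighbor pairs: C(3,2) = 3. Edges among them: Giulia–Jamal, Giulia–Jon, Jamal–Jon → e = 3.
Clustering(Eli) = 3/3 = 1.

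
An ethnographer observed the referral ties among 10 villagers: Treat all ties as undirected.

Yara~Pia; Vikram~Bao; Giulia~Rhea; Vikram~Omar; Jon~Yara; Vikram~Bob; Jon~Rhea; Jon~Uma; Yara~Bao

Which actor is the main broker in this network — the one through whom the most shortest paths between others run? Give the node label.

Yara

Unnormalized betweenness of each node: Bao:18, Bob:0, Giulia:0, Jon:20, Omar:0, Pia:0, Rhea:8, Uma:0, Vikram:15, Yara:24.
Yara has the largest value, 24, making it the main broker — the node through which the most shortest paths run.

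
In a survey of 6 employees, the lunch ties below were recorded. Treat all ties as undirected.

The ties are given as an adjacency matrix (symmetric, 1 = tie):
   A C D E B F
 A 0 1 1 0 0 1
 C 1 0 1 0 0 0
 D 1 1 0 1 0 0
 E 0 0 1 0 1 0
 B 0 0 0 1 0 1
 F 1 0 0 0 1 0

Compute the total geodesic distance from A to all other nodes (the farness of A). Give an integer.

7

Distances from A: B:2, C:1, D:1, E:2, F:1.
Sum = 2 + 1 + 1 + 2 + 1 = 7.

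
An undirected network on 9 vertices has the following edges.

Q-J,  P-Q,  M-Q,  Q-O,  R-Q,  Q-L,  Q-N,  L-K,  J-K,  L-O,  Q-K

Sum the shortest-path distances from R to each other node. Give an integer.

Distances from R: J:2, K:2, L:2, M:2, N:2, O:2, P:2, Q:1.
Sum = 2 + 2 + 2 + 2 + 2 + 2 + 2 + 1 = 15.

15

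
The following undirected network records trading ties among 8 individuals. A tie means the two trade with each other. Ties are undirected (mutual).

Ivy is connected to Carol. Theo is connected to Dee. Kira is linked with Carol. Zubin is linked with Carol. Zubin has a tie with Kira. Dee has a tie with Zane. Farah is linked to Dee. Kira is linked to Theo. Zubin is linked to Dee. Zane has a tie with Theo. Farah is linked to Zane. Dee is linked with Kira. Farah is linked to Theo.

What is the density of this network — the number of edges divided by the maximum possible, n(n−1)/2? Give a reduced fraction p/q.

13/28

There are 13 edges and 8 nodes, so the maximum possible is C(8,2) = 28.
Density = 13/28.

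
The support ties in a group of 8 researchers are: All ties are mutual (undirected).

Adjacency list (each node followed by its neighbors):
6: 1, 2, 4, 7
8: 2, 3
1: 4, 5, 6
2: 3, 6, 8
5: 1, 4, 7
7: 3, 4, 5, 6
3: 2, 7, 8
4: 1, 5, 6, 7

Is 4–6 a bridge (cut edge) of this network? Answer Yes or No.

No

Even without that edge, 4 still reaches 6 via 4 – 1 – 6, so the network stays connected. Not a bridge.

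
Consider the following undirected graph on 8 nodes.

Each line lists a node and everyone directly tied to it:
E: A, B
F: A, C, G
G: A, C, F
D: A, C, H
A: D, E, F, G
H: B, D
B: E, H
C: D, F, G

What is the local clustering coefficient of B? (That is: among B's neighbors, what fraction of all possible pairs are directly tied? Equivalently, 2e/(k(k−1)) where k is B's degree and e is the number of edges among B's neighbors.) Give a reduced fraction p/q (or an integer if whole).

0

B's neighbors: E and H (k = 2).
Possible neighbor pairs: C(2,2) = 1. Edges among them: none → e = 0.
Clustering(B) = 0/1.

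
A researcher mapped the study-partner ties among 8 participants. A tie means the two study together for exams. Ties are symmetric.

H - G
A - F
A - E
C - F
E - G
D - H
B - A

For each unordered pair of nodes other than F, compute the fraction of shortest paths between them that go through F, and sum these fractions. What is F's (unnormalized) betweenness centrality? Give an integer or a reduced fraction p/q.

6

Pairs whose geodesics pass through F — A–C: 1; B–C: 1; G–C: 1; E–C: 1; D–C: 1; C–H: 1.
All other pairs contribute 0.
Summing the contributions gives betweenness(F) = 6.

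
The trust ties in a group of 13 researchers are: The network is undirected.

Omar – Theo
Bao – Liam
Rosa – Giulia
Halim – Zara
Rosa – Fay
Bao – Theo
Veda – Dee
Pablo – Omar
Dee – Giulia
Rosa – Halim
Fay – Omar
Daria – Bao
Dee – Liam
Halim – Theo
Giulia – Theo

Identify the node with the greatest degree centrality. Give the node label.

Degrees — Bao:3, Daria:1, Dee:3, Fay:2, Giulia:3, Halim:3, Liam:2, Omar:3, Pablo:1, Rosa:3, Theo:4, Veda:1, Zara:1.
The maximum is 4, attained only by Theo.

Theo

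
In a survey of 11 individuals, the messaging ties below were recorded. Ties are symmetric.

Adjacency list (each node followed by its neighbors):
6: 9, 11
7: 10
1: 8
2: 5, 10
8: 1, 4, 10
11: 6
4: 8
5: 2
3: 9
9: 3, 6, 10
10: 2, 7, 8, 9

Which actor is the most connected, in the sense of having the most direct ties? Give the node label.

10

Degrees — 1:1, 2:2, 3:1, 4:1, 5:1, 6:2, 7:1, 8:3, 9:3, 10:4, 11:1.
The maximum is 4, attained only by 10.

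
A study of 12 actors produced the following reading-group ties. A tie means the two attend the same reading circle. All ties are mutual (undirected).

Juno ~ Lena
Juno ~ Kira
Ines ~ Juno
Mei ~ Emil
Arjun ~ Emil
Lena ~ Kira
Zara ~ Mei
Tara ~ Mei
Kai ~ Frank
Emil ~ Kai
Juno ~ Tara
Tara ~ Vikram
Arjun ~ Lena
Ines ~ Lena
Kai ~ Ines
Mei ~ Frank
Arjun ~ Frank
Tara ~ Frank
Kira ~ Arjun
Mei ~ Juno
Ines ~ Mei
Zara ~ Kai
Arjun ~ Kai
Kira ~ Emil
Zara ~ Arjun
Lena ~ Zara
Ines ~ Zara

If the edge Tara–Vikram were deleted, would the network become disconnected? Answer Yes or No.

Without the Tara–Vikram edge there is no alternate route between Tara and Vikram, so the network disconnects. It is a bridge.

Yes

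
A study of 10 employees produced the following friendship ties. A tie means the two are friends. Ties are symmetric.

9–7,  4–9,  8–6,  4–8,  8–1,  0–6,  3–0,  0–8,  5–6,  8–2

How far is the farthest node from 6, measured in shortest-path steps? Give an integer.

Distances from 6: 0:1, 1:2, 2:2, 3:2, 4:2, 5:1, 7:4, 8:1, 9:3.
The largest is 4 (to 7), so the eccentricity of 6 is 4.

4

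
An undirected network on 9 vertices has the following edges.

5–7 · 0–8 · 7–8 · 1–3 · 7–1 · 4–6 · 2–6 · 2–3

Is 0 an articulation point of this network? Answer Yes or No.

Even without 0, every remaining node can still reach every other (the residual graph is connected), so 0 is not a cut vertex.

No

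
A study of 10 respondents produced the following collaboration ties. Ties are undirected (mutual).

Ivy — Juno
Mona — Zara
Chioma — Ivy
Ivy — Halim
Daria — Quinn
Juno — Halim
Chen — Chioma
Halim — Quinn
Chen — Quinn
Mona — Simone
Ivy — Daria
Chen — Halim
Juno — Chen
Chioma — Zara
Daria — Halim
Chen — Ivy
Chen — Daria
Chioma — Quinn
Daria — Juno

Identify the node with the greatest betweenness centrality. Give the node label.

Chioma

Unnormalized betweenness of each node: Chen:21/4, Chioma:73/4, Daria:7/12, Halim:7/12, Ivy:14/3, Juno:0, Mona:8, Quinn:8/3, Simone:0, Zara:14.
Chioma has the largest value, 73/4, making it the main broker — the node through which the most shortest paths run.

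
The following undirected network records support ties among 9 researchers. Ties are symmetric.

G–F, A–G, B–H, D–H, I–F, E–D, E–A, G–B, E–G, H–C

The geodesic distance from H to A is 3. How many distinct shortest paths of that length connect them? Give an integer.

2

The shortest distance is 3. The length-3 paths are: H–B–G–A; H–D–E–A.
That gives 2 distinct shortest paths.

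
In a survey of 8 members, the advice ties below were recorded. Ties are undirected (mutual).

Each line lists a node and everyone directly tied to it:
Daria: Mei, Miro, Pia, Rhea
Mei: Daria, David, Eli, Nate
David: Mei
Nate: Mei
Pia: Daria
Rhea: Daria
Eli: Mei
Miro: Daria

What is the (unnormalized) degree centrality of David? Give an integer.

David is directly tied to Mei. That is 1 neighbor, so the degree of David is 1.

1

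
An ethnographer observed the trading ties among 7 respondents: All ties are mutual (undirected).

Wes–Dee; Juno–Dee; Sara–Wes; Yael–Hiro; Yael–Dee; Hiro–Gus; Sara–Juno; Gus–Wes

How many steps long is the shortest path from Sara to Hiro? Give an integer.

One shortest route is Sara – Wes – Gus – Hiro, which uses 3 edges, and at distance 2 from Sara we only reach {Dee, Gus}, which does not include Hiro. So d(Sara,Hiro) = 3.

3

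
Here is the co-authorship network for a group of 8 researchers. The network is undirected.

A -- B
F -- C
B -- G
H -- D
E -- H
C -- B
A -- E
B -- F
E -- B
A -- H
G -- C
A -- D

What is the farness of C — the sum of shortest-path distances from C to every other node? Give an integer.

Distances from C: A:2, B:1, D:3, E:2, F:1, G:1, H:3.
Sum = 2 + 1 + 3 + 2 + 1 + 1 + 3 = 13.

13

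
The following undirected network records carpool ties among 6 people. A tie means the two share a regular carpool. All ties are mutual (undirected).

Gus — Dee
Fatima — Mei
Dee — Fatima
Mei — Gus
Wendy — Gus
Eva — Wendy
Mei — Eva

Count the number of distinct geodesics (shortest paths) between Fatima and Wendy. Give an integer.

The shortest distance is 3. The length-3 paths are: Fatima–Mei–Gus–Wendy; Fatima–Dee–Gus–Wendy; Fatima–Mei–Eva–Wendy.
That gives 3 distinct shortest paths.

3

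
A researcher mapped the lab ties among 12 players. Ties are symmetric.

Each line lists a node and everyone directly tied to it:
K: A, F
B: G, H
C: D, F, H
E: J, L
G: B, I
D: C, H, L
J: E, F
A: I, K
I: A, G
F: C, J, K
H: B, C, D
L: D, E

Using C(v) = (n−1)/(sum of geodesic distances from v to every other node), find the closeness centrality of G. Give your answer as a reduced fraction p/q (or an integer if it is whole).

1/3

Distances from G: A:2, B:1, C:3, D:3, E:5, F:4, H:2, I:1, J:5, K:3, L:4. Sum = 33.
n = 12, so closeness = 11/33 = 1/3.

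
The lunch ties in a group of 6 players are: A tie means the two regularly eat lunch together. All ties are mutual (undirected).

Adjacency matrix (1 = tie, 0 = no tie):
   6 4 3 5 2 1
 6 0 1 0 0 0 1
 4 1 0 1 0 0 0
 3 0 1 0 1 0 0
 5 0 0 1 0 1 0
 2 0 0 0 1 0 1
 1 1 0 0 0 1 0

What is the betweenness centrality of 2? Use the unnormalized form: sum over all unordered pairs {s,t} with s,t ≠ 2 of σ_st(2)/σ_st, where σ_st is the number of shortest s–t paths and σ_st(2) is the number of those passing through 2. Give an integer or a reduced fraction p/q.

Pairs whose geodesics pass through 2 — 6–5: 1/2; 3–1: 1/2; 5–1: 1.
All other pairs contribute 0.
Summing the contributions gives betweenness(2) = 2.

2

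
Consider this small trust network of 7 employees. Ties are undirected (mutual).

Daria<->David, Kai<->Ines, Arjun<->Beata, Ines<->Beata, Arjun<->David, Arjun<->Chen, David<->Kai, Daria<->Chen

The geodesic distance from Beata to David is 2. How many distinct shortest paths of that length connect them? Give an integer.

The shortest distance is 2, and the only length-2 path is Beata–Arjun–David. So there is exactly 1 shortest path.

1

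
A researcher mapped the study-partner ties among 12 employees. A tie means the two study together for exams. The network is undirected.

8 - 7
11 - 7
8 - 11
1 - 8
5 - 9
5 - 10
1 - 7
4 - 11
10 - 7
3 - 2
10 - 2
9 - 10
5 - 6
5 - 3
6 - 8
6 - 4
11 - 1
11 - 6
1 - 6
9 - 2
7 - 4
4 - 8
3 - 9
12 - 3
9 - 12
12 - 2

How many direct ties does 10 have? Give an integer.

10 is directly tied to 2, 5, 7, and 9. That is 4 neighbors, so the degree of 10 is 4.

4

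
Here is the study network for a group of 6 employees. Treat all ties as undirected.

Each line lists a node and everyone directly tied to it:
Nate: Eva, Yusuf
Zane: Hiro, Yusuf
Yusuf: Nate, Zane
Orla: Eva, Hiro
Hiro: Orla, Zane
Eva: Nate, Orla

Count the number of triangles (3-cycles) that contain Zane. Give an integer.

Zane's neighbors are Hiro and Yusuf, but none of them are tied to each other, so no triangle contains Zane.

0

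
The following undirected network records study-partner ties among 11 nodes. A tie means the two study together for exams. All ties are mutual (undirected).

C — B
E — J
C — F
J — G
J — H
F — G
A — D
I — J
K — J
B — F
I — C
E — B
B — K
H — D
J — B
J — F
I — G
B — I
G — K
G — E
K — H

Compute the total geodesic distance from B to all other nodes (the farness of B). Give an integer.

Distances from B: A:4, C:1, D:3, E:1, F:1, G:2, H:2, I:1, J:1, K:1.
Sum = 4 + 1 + 3 + 1 + 1 + 2 + 2 + 1 + 1 + 1 = 17.

17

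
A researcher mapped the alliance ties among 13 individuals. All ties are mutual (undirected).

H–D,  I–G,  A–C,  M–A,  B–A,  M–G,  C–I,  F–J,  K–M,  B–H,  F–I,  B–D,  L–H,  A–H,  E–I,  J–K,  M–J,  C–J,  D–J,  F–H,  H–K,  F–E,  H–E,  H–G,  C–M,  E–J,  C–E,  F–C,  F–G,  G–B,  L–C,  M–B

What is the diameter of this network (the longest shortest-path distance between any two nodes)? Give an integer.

3

Eccentricity of each node (its greatest distance to any other): A:2, B:2, C:2, D:3, E:2, F:2, G:2, H:2, I:3, J:2, K:3, L:2, M:2.
The maximum eccentricity is 3, realized for instance by the pair D–I via D – B – G – I. So the diameter is 3.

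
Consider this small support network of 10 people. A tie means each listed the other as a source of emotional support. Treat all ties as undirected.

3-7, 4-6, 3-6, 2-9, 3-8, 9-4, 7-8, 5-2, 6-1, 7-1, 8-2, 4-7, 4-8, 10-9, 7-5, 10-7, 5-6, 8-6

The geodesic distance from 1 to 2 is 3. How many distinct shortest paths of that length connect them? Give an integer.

4

The shortest distance is 3. The length-3 paths are: 1–7–8–2; 1–6–8–2; 1–6–5–2; 1–7–5–2.
That gives 4 distinct shortest paths.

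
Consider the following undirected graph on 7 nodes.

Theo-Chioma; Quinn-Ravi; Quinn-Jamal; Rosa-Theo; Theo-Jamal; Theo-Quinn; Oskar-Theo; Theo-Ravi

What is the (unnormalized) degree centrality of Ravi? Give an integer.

2

Ravi is directly tied to Quinn and Theo. That is 2 neighbors, so the degree of Ravi is 2.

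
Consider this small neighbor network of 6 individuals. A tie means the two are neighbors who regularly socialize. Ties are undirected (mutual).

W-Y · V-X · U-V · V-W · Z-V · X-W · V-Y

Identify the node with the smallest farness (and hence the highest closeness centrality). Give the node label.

V

Farness (sum of distances to all others) for each node — U:9, V:5, W:7, X:8, Y:8, Z:9.
The smallest farness is 5, for V, so V has the highest closeness.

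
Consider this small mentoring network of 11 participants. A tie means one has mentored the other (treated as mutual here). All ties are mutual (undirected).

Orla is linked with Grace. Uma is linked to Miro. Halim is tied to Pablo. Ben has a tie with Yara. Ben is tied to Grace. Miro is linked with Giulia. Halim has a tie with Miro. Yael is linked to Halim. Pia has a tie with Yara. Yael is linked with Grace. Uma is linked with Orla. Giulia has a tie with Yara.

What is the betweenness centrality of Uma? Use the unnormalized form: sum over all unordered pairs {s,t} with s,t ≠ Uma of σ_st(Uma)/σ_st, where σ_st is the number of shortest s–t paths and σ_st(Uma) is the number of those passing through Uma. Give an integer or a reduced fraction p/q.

7/2

Pairs whose geodesics pass through Uma — Giulia–Orla: 1; Pablo–Orla: 1/2; Miro–Orla: 1; Miro–Grace: 1/2; Orla–Halim: 1/2.
All other pairs contribute 0.
Summing the contributions gives betweenness(Uma) = 7/2.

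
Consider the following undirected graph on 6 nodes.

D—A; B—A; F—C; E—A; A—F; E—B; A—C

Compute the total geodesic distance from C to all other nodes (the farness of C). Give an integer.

Distances from C: A:1, B:2, D:2, E:2, F:1.
Sum = 1 + 2 + 2 + 2 + 1 = 8.

8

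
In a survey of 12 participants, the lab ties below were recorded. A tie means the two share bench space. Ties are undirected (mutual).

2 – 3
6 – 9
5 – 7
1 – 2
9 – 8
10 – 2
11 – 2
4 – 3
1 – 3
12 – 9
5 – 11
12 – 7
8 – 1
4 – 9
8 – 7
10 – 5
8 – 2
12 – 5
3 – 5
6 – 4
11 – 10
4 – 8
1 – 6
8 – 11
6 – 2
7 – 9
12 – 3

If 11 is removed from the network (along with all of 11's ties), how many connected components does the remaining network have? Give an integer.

1

11's neighbors (2, 5, 8, and 10) remain reachable from one another through other ties, so the rest of the network stays in one piece.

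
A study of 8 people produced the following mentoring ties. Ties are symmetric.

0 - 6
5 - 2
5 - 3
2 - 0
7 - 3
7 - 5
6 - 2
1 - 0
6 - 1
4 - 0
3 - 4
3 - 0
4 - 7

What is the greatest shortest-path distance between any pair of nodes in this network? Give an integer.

3

Eccentricity of each node (its greatest distance to any other): 0:2, 1:3, 2:2, 3:2, 4:2, 5:3, 6:3, 7:3.
The maximum eccentricity is 3, realized for instance by the pair 6–7 via 6 – 0 – 3 – 7. So the diameter is 3.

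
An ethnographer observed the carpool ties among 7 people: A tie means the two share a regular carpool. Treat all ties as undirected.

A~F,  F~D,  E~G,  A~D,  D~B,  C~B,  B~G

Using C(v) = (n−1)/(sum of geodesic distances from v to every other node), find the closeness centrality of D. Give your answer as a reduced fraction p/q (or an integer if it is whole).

Distances from D: A:1, B:1, C:2, E:3, F:1, G:2. Sum = 10.
n = 7, so closeness = 6/10 = 3/5.

3/5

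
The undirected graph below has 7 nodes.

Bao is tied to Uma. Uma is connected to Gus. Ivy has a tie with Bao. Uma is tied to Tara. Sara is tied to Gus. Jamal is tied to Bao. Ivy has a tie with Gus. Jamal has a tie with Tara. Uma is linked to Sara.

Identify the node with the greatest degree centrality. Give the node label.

Degrees — Bao:3, Gus:3, Ivy:2, Jamal:2, Sara:2, Tara:2, Uma:4.
The maximum is 4, attained only by Uma.

Uma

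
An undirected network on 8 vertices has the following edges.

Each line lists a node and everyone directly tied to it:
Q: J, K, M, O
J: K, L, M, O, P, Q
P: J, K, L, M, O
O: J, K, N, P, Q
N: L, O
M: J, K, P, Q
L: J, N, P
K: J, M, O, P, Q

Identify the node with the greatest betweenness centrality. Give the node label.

Unnormalized betweenness of each node: J:19/6, K:2/3, L:4/3, M:1/4, N:1/3, O:47/12, P:23/12, Q:5/12.
O has the largest value, 47/12, making it the main broker — the node through which the most shortest paths run.

O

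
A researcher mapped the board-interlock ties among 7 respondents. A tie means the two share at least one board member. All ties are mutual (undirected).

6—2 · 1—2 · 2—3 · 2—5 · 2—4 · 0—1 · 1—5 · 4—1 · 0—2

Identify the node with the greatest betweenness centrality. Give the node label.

Unnormalized betweenness of each node: 0:0, 1:3/2, 2:21/2, 3:0, 4:0, 5:0, 6:0.
2 has the largest value, 21/2, making it the main broker — the node through which the most shortest paths run.

2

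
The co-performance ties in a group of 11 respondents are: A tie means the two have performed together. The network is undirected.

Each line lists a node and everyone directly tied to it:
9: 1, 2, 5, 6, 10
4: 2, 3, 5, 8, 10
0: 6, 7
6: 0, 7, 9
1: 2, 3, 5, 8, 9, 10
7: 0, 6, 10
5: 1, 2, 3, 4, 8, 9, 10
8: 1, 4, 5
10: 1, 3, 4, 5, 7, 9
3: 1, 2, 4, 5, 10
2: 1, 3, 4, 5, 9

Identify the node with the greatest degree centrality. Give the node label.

Degrees — 0:2, 1:6, 2:5, 3:5, 4:5, 5:7, 6:3, 7:3, 8:3, 9:5, 10:6.
The maximum is 7, attained only by 5.

5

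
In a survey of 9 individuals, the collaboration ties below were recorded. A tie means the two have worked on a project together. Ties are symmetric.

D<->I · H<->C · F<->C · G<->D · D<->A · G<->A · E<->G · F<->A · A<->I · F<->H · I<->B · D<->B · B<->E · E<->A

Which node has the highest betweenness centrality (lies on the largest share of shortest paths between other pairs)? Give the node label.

A

Unnormalized betweenness of each node: A:49/3, B:5/6, C:0, D:7/3, E:11/6, F:12, G:1/3, H:0, I:4/3.
A has the largest value, 49/3, making it the main broker — the node through which the most shortest paths run.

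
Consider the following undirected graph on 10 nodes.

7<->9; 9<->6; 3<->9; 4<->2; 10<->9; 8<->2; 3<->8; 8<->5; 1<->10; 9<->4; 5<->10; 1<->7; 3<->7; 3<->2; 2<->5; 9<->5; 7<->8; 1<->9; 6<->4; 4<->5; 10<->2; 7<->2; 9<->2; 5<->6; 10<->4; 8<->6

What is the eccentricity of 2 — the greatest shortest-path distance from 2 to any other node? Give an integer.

Distances from 2: 1:2, 3:1, 4:1, 5:1, 6:2, 7:1, 8:1, 9:1, 10:1.
The largest is 2 (to 6 and 1), so the eccentricity of 2 is 2.

2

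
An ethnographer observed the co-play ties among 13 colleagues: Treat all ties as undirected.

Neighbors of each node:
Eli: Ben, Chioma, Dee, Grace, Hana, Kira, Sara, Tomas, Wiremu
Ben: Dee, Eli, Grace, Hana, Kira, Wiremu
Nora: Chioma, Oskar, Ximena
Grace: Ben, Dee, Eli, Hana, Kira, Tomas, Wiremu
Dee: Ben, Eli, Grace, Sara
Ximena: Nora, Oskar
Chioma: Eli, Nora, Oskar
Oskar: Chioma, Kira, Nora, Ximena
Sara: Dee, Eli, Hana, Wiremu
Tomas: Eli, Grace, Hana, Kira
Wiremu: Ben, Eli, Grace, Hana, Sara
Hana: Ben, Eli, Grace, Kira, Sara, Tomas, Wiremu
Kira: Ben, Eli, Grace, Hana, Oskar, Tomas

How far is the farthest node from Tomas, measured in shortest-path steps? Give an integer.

3

Distances from Tomas: Ben:2, Chioma:2, Dee:2, Eli:1, Grace:1, Hana:1, Kira:1, Nora:3, Oskar:2, Sara:2, Wiremu:2, Ximena:3.
The largest is 3 (to Nora and Ximena), so the eccentricity of Tomas is 3.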